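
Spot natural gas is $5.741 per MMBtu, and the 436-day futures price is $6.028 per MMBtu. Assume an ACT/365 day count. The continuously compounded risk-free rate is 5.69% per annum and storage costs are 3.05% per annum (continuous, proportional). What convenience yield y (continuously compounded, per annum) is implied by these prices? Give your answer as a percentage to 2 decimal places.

F = S·e^((r+u−y)T) ⇒ (r+u−y) = ln(F/S)/T
ln(6.028/5.741) = 0.048782; /T ⇒ 0.040838
y = r + u − ln(F/S)/T = 0.0569 + 0.0305 − 0.040838 = 0.046562
y = 4.66%

4.66%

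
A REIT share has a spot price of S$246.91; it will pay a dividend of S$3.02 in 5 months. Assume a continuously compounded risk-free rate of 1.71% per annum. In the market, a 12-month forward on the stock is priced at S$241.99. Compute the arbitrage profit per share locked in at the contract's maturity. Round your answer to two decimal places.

PV(dividends) I = 3.02·e^(−0.0171·5/12) = 2.9986
Fair forward F* = (S − I)·e^(rT) = (246.91 − 2.9986)·e^0.017100 = 243.9114 × 1.017247 = 248.1181
Market S$241.99 < fair 248.1181: forward underpriced → reverse cash-and-carry (short the stock, invest proceeds at r, pay the dividends, go long the forward).
Profit at T = |F_mkt − F*| = |241.99 − 248.1181| = S$6.13 per share

S$6.13 per share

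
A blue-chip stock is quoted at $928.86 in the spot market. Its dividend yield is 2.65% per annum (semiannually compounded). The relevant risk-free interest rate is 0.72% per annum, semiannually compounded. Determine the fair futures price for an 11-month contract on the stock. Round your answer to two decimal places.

$912.71

F = S · (1+r/2)^(2T) / (1+q/2)^(2T)
= 928.86 × 1.006610 / 1.024426 = 928.86 × 0.982609
F = $912.71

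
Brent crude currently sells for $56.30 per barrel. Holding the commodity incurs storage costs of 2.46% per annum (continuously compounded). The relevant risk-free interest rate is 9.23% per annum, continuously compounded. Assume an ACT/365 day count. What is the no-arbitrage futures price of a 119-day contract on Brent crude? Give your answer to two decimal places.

$58.49 per barrel

Net carry = r + u − y = 0.0923 + 0.0246 − 0.0000 = 0.1169
F = S·e^((r+u−y)T) = 56.30 · e^(0.1169 × 119/365) = 56.30 · e^0.038113
= 56.30 × 1.038849 = $58.49 per barrel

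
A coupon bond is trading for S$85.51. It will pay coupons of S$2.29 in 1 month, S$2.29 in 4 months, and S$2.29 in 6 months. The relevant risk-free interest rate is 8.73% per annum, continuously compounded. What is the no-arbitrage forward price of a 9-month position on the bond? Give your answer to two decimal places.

S$84.15

PV(coupons) I = 2.29·e^(−0.0873·1/12) + 2.29·e^(−0.0873·4/12) + 2.29·e^(−0.0873·6/12)
I = 2.2734 + 2.2243 + 2.1922 = 6.6899
F = (S − I)·e^(rT) = (85.51 − 6.6899) · e^(0.0873·9/12)
= 78.8201 · e^0.065475 = 78.8201 × 1.067666 = S$84.15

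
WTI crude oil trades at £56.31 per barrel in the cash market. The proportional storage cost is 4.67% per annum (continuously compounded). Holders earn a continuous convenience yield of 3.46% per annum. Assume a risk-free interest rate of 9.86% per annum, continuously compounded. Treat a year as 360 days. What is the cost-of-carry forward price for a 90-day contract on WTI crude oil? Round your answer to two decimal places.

£57.89 per barrel

Net carry = r + u − y = 0.0986 + 0.0467 − 0.0346 = 0.1107
F = S·e^((r+u−y)T) = 56.31 · e^(0.1107 × 90/360) = 56.31 · e^0.027675
= 56.31 × 1.028062 = £57.89 per barrel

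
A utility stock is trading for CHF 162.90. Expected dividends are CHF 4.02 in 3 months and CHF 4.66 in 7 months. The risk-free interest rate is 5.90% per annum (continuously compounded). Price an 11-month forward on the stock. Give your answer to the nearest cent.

CHF 163.02

PV(dividends) I = 4.02·e^(−0.0590·3/12) + 4.66·e^(−0.0590·7/12)
I = 3.9611 + 4.5023 = 8.4634
F = (S − I)·e^(rT) = (162.90 − 8.4634) · e^(0.0590·11/12)
= 154.4366 · e^0.054083 = 154.4366 × 1.055572 = CHF 163.02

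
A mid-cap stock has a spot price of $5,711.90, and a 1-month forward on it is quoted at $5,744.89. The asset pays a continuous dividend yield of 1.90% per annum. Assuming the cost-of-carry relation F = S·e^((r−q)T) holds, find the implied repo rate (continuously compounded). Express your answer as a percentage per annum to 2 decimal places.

From F = S·e^((r−q)T): (r − q) = ln(F/S)/T
ln(5744.89/5711.90) = ln(1.005776) = 0.005759
(r − q) = 0.005759 / (1/12) = 0.069108
r = ln(F/S)/T + q = 0.069108 + 0.0190 = 0.088108
r = 8.81%

8.81%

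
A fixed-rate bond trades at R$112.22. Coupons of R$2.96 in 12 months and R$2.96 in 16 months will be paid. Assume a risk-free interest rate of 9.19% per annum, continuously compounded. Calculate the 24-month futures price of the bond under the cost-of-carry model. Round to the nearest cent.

PV(coupons) I = 2.96·e^(−0.0919·12/12) + 2.96·e^(−0.0919·16/12)
I = 2.7001 + 2.6186 = 5.3187
F = (S − I)·e^(rT) = (112.22 − 5.3187) · e^(0.0919·24/12)
= 106.9013 · e^0.183800 = 106.9013 × 1.201775 = R$128.47

R$128.47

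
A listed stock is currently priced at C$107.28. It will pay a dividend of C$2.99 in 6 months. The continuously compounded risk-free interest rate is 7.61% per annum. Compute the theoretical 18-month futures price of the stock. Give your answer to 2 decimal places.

C$117.03

PV(dividends) I = 2.99·e^(−0.0761·6/12)
I = 2.8784
F = (S − I)·e^(rT) = (107.28 − 2.8784) · e^(0.0761·18/12)
= 104.4016 · e^0.114150 = 104.4016 × 1.120920 = C$117.03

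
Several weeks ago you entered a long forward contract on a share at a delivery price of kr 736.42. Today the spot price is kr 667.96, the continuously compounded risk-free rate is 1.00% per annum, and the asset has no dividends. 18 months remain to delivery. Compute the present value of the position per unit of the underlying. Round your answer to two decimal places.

-kr 57.50

Current fair forward for the remaining 18 months: F = S·e^(r·T), r = 0.0100
F = 667.96 · e^(0.0100 × 18/12) = 667.96 × 1.015113 = 678.0549
Value of long forward = (F − K)·e^(−rT) = (678.0549 − 736.42) · e^(−0.0100·18/12)
= -58.3651 × 0.985112 = -57.50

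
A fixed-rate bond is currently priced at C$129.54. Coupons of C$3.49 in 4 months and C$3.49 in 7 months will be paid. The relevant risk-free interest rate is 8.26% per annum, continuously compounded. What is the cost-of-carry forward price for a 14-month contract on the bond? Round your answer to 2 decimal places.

PV(coupons) I = 3.49·e^(−0.0826·4/12) + 3.49·e^(−0.0826·7/12)
I = 3.3952 + 3.3258 = 6.7210
F = (S − I)·e^(rT) = (129.54 − 6.7210) · e^(0.0826·14/12)
= 122.8190 · e^0.096367 = 122.8190 × 1.101163 = C$135.24

C$135.24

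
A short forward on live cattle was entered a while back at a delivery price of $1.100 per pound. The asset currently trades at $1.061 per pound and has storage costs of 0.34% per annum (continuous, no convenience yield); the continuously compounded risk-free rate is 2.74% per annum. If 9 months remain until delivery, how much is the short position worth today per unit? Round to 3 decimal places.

Current fair forward for the remaining 9 months: F = S·e^((r + u)·T), (r + u) = 0.0274 + 0.0034 = 0.0308
F = 1.061 · e^(0.0308 × 9/12) = 1.061 × 1.023369 = 1.0858
Value of long forward = (F − K)·e^(−rT) = (1.0858 − 1.100) · e^(−0.0274·9/12)
= -0.0142 × 0.979660 = -0.014
Short position value = −(long value) = $0.014

$0.014 per pound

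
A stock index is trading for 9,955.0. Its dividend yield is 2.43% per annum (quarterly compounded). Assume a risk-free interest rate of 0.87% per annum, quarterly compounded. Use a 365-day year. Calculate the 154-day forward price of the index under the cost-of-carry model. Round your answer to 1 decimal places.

9,890.0

F = S · (1+r/4)^(4T) / (1+q/4)^(4T)
= 9955.0 × 1.003673 / 1.010274 = 9955.0 × 0.993466
F = 9,890.0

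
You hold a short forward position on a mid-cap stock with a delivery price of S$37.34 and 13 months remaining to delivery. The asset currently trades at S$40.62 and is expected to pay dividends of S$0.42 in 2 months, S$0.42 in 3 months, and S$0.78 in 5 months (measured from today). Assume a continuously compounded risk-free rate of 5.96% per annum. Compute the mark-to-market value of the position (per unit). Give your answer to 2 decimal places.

-S$4.02

PV(remaining dividends) I = 0.42·e^(−0.0596·2/12) + 0.42·e^(−0.0596·3/12) + 0.78·e^(−0.0596·5/12) = 1.5905
Current forward F = (S − I)·e^(rT) = (40.62 − 1.5905)·e^(0.0596·13/12) = 39.0295 × 1.066697 = 41.6327
Value (long) = (F − K)·e^(−rT) = (41.6327 − 37.34) × 0.937474 = 4.0243
Short position value = −(long value) = -S$4.02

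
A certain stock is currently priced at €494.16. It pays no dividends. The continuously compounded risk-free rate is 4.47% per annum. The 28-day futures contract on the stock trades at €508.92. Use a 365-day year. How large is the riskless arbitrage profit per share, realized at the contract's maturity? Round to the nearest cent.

Fair futures: F* = S·e^(carry·T), with carry = r = 0.0447
F* = 494.16 · e^(0.0447 × 28/365) = 494.16 · e^0.003429 = 494.16 × 1.003435 = €495.8574
Market €508.92 > fair €495.8574: forward overpriced → cash-and-carry (buy spot, short the forward).
At maturity, profit = |F_mkt − F*| = |508.92 − 495.8574| = €13.06 per share

€13.06 per share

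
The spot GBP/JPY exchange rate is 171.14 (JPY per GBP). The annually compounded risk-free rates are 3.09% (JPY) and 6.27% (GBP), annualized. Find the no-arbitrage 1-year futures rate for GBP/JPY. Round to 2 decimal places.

166.02

By covered interest parity, F = S · (1+r_JPY)^T / (1+r_GBP)^T
= 171.14 × 1.030900 / 1.062700 = 171.14 × 0.970076
F = 166.02 JPY per GBP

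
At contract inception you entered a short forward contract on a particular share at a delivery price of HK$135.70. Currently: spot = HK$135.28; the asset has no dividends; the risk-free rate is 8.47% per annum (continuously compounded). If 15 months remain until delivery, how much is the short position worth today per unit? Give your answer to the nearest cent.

Current fair forward for the remaining 15 months: F = S·e^(r·T), r = 0.0847
F = 135.28 · e^(0.0847 × 15/12) = 135.28 × 1.111683 = 150.3885
Value of long forward = (F − K)·e^(−rT) = (150.3885 − 135.70) · e^(−0.0847·15/12)
= 14.6885 × 0.899537 = 13.21
Short position value = −(long value) = -HK$13.21

-HK$13.21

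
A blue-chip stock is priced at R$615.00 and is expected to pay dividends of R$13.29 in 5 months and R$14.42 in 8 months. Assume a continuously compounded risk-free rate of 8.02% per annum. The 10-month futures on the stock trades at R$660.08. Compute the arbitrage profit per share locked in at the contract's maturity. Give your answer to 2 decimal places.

PV(dividends) I = 13.29·e^(−0.0802·5/12) + 14.42·e^(−0.0802·8/12) = 26.5225
Fair futures F* = (S − I)·e^(rT) = (615.00 − 26.5225)·e^0.066833 = 588.4775 × 1.069117 = 629.1513
Market R$660.08 > fair 629.1513: forward overpriced → cash-and-carry (borrow at r, buy the stock and collect the dividends, short the forward).
Profit at T = |F_mkt − F*| = |660.08 − 629.1513| = R$30.93 per share

R$30.93 per share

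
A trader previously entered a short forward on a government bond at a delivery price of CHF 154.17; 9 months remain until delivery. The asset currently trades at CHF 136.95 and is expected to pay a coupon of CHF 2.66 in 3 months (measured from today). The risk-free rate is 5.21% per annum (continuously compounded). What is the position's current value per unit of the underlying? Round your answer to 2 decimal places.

PV(remaining coupons) I = 2.66·e^(−0.0521·3/12) = 2.6256
Current forward F = (S − I)·e^(rT) = (136.95 − 2.6256)·e^(0.0521·9/12) = 134.3244 × 1.039848 = 139.6770
Value (long) = (F − K)·e^(−rT) = (139.6770 − 154.17) × 0.961679 = -13.9376
Short position value = −(long value) = CHF 13.94

CHF 13.94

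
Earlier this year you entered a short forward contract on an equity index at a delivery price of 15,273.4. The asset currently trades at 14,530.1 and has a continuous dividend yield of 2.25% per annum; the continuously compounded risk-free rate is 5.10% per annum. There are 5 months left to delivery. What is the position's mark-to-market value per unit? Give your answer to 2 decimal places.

557.75

Current fair forward for the remaining 5 months: F = S·e^((r − q)·T), (r − q) = 0.0510 − 0.0225 = 0.0285
F = 14530.1 · e^(0.0285 × 5/12) = 14530.1 × 1.01194579 = 14703.6735
Value of long forward = (F − K)·e^(−rT) = (14703.6735 − 15273.4) · e^(−0.0510·5/12)
= -569.7265 × 0.97897419 = -557.75
Short position value = −(long value) = 557.75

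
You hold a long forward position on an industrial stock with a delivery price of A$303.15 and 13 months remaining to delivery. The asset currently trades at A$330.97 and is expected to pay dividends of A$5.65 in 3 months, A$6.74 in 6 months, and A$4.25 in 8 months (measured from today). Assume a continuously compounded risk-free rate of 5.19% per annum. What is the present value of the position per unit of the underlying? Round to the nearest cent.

A$28.14

PV(remaining dividends) I = 5.65·e^(−0.0519·3/12) + 6.74·e^(−0.0519·6/12) + 4.25·e^(−0.0519·8/12) = 16.2500
Current forward F = (S − I)·e^(rT) = (330.97 − 16.2500)·e^(0.0519·13/12) = 314.7200 × 1.057836 = 332.9221
Value (long) = (F − K)·e^(−rT) = (332.9221 − 303.15) × 0.945326 = 28.1443
Value = A$28.14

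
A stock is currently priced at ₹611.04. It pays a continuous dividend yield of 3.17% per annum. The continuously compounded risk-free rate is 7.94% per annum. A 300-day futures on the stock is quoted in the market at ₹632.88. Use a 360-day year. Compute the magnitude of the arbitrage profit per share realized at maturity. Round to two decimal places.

₹2.94 per share

Fair futures: F* = S·e^(carry·T), with carry = (r − q) = 0.0794 − 0.0317 = 0.0477
F* = 611.04 · e^(0.0477 × 300/360) = 611.04 · e^0.039750 = 611.04 × 1.040551 = ₹635.8183
Market ₹632.88 < fair ₹635.8183: forward underpriced → reverse cash-and-carry (short spot, go long the forward).
At maturity, profit = |F_mkt − F*| = |632.88 − 635.8183| = ₹2.94 per share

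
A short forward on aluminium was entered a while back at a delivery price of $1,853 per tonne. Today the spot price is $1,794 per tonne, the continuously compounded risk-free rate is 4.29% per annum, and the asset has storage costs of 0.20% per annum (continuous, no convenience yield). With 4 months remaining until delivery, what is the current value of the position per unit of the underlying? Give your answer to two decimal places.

$31.49 per tonne

Current fair forward for the remaining 4 months: F = S·e^((r + u)·T), (r + u) = 0.0429 + 0.0020 = 0.0449
F = 1794 · e^(0.0449 × 4/12) = 1794 × 1.01507923 = 1821.0521
Value of long forward = (F − K)·e^(−rT) = (1821.0521 − 1853) · e^(−0.0429·4/12)
= -31.9479 × 0.98580176 = -31.49
Short position value = −(long value) = $31.49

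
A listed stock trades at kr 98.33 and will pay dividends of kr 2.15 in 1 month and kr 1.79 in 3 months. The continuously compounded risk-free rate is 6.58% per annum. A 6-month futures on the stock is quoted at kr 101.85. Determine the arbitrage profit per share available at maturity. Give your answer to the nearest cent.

kr 4.26 per share

PV(dividends) I = 2.15·e^(−0.0658·1/12) + 1.79·e^(−0.0658·3/12) = 3.8990
Fair futures F* = (S − I)·e^(rT) = (98.33 − 3.8990)·e^0.032900 = 94.4310 × 1.033447 = 97.5894
Market kr 101.85 > fair 97.5894: forward overpriced → cash-and-carry (borrow at r, buy the stock and collect the dividends, short the forward).
Profit at T = |F_mkt − F*| = |101.85 − 97.5894| = kr 4.26 per share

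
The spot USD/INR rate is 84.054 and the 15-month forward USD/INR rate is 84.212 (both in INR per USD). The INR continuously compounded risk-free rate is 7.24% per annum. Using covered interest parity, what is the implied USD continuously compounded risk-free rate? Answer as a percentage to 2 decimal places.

F = S·e^((r_INR − r_USD)T) ⇒ r_USD = r_INR − ln(F/S)/T
ln(84.212/84.054) = 0.001878; /(15/12) = 0.001502
r_USD = 0.0724 − 0.001502 = 0.070898
r_USD = 7.09%

7.09%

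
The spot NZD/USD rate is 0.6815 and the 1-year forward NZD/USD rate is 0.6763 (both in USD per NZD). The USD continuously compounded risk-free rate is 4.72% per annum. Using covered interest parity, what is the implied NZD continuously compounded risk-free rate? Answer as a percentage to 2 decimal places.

5.49%

F = S·e^((r_USD − r_NZD)T) ⇒ r_NZD = r_USD − ln(F/S)/T
ln(0.6763/0.6815) = -0.007659; /(1) = -0.007659
r_NZD = 0.0472 + 0.007659 = 0.054859
r_NZD = 5.49%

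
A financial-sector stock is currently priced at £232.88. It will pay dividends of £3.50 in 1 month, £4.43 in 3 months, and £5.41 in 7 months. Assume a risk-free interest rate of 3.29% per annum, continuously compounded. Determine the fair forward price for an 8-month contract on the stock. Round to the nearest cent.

PV(dividends) I = 3.50·e^(−0.0329·1/12) + 4.43·e^(−0.0329·3/12) + 5.41·e^(−0.0329·7/12)
I = 3.4904 + 4.3937 + 5.3072 = 13.1913
F = (S − I)·e^(rT) = (232.88 − 13.1913) · e^(0.0329·8/12)
= 219.6887 · e^0.021933 = 219.6887 × 1.022175 = £224.56

£224.56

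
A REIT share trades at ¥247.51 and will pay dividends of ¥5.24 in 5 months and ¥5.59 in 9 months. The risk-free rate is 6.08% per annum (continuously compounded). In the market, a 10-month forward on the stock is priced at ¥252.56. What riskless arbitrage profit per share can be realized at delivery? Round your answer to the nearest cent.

¥3.18 per share

PV(dividends) I = 5.24·e^(−0.0608·5/12) + 5.59·e^(−0.0608·9/12) = 10.4497
Fair forward F* = (S − I)·e^(rT) = (247.51 − 10.4497)·e^0.050667 = 237.0603 × 1.051973 = 249.3810
Market ¥252.56 > fair 249.3810: forward overpriced → cash-and-carry (borrow at r, buy the stock and collect the dividends, short the forward).
Profit at T = |F_mkt − F*| = |252.56 − 249.3810| = ¥3.18 per share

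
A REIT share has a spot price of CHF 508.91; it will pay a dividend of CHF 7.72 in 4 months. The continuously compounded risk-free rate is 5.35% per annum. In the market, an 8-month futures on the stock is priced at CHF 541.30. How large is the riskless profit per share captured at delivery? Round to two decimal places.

PV(dividends) I = 7.72·e^(−0.0535·4/12) = 7.5835
Fair futures F* = (S − I)·e^(rT) = (508.91 − 7.5835)·e^0.035667 = 501.3265 × 1.036311 = 519.5302
Market CHF 541.30 > fair 519.5302: forward overpriced → cash-and-carry (borrow at r, buy the stock and collect the dividends, short the forward).
Profit at T = |F_mkt − F*| = |541.30 − 519.5302| = CHF 21.77 per share

CHF 21.77 per share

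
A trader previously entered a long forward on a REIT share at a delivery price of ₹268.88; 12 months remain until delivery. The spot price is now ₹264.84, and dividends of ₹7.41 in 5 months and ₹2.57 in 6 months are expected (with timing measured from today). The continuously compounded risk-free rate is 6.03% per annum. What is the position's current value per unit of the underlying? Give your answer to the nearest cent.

₹1.97

PV(remaining dividends) I = 7.41·e^(−0.0603·5/12) + 2.57·e^(−0.0603·6/12) = 9.7198
Current forward F = (S − I)·e^(rT) = (264.84 − 9.7198)·e^(0.0603·12/12) = 255.1202 × 1.062155 = 270.9772
Value (long) = (F − K)·e^(−rT) = (270.9772 − 268.88) × 0.941482 = 1.9745
Value = ₹1.97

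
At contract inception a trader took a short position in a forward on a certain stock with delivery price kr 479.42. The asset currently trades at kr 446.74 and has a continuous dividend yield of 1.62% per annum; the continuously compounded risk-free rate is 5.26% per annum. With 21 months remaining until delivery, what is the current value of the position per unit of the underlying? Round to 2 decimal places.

kr 3.01

Current fair forward for the remaining 21 months: F = S·e^((r − q)·T), (r − q) = 0.0526 − 0.0162 = 0.0364
F = 446.74 · e^(0.0364 × 21/12) = 446.74 × 1.065773 = 476.1234
Value of long forward = (F − K)·e^(−rT) = (476.1234 − 479.42) · e^(−0.0526·21/12)
= -3.2966 × 0.912060 = -3.01
Short position value = −(long value) = kr 3.01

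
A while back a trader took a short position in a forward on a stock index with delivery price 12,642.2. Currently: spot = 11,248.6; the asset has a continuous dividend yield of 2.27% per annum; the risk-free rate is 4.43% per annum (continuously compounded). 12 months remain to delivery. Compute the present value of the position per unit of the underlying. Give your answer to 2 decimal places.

1098.24

Current fair forward for the remaining 12 months: F = S·e^((r − q)·T), (r − q) = 0.0443 − 0.0227 = 0.0216
F = 11248.6 · e^(0.0216 × 12/12) = 11248.6 × 1.02183497 = 11494.2128
Value of long forward = (F − K)·e^(−rT) = (11494.2128 − 12642.2) · e^(−0.0443·12/12)
= -1147.9872 × 0.95666691 = -1098.24
Short position value = −(long value) = 1098.24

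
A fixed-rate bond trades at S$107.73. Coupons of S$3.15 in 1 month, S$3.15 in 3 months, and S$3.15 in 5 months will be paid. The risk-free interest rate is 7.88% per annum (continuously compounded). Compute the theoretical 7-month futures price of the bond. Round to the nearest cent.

S$103.10

PV(coupons) I = 3.15·e^(−0.0788·1/12) + 3.15·e^(−0.0788·3/12) + 3.15·e^(−0.0788·5/12)
I = 3.1294 + 3.0886 + 3.0483 = 9.2663
F = (S − I)·e^(rT) = (107.73 − 9.2663) · e^(0.0788·7/12)
= 98.4637 · e^0.045967 = 98.4637 × 1.047040 = S$103.10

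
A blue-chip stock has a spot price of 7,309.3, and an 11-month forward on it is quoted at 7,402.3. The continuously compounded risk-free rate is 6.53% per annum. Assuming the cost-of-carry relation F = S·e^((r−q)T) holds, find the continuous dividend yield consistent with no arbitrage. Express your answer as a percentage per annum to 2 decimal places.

From F = S·e^((r−q)T): (r − q) = ln(F/S)/T
ln(7402.3/7309.3) = ln(1.012724) = 0.012644
(r − q) = 0.012644 / (11/12) = 0.013793
q = r − ln(F/S)/T = 0.0653 − 0.013793 = 0.051507
q = 5.15%

5.15%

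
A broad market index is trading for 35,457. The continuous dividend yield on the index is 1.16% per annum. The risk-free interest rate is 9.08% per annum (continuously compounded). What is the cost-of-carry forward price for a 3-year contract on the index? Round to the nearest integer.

F = S·e^((r − q)T) = 35457 · e^((0.0908 − 0.0116) × 3)
= 35457 · e^0.237600 = 35457 × 1.268202
F = 44,967

44,967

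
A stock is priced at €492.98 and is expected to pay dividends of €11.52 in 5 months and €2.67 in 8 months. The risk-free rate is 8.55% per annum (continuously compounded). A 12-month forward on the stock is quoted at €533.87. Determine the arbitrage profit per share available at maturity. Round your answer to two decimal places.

€11.74 per share

PV(dividends) I = 11.52·e^(−0.0855·5/12) + 2.67·e^(−0.0855·8/12) = 13.6389
Fair forward F* = (S − I)·e^(rT) = (492.98 − 13.6389)·e^0.085500 = 479.3411 × 1.089262 = 522.1280
Market €533.87 > fair 522.1280: forward overpriced → cash-and-carry (borrow at r, buy the stock and collect the dividends, short the forward).
Profit at T = |F_mkt − F*| = |533.87 − 522.1280| = €11.74 per share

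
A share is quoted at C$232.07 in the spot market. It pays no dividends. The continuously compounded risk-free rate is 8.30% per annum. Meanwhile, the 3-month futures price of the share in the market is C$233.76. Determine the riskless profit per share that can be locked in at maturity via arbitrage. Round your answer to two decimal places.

Fair futures: F* = S·e^(carry·T), with carry = r = 0.0830
F* = 232.07 · e^(0.0830 × 3/12) = 232.07 · e^0.020750 = 232.07 × 1.020967 = C$236.9358
Market C$233.76 < fair C$236.9358: forward underpriced → reverse cash-and-carry (short spot, go long the forward).
At maturity, profit = |F_mkt − F*| = |233.76 − 236.9358| = C$3.18 per share

C$3.18 per share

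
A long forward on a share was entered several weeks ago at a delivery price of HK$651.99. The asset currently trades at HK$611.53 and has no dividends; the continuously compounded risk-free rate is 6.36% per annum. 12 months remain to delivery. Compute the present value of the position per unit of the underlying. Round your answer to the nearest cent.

Current fair forward for the remaining 12 months: F = S·e^(r·T), r = 0.0636
F = 611.53 · e^(0.0636 × 12/12) = 611.53 × 1.065666 = 651.6867
Value of long forward = (F − K)·e^(−rT) = (651.6867 − 651.99) · e^(−0.0636·12/12)
= -0.3033 × 0.938380 = -0.28

-HK$0.28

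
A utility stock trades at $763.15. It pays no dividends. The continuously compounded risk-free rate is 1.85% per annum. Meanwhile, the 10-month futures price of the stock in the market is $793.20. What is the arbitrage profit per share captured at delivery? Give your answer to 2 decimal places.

$18.19 per share

Fair futures: F* = S·e^(carry·T), with carry = r = 0.0185
F* = 763.15 · e^(0.0185 × 10/12) = 763.15 · e^0.015417 = 763.15 × 1.015536 = $775.0063
Market $793.20 > fair $775.0063: forward overpriced → cash-and-carry (buy spot, short the forward).
At maturity, profit = |F_mkt − F*| = |793.20 − 775.0063| = $18.19 per share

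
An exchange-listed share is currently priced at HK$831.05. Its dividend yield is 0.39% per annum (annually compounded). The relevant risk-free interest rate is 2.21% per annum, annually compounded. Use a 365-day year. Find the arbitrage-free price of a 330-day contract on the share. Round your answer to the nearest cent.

HK$844.66

F = S · (1+r)^T / (1+q)^T
= 831.05 × 1.019960 / 1.003525 = 831.05 × 1.016377
F = HK$844.66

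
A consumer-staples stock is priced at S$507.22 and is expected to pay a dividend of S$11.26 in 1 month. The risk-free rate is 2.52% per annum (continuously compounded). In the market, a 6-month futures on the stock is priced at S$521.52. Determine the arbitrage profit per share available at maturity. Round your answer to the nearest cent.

S$19.25 per share

PV(dividends) I = 11.26·e^(−0.0252·1/12) = 11.2364
Fair futures F* = (S − I)·e^(rT) = (507.22 − 11.2364)·e^0.012600 = 495.9836 × 1.012680 = 502.2727
Market S$521.52 > fair 502.2727: forward overpriced → cash-and-carry (borrow at r, buy the stock and collect the dividends, short the forward).
Profit at T = |F_mkt − F*| = |521.52 − 502.2727| = S$19.25 per share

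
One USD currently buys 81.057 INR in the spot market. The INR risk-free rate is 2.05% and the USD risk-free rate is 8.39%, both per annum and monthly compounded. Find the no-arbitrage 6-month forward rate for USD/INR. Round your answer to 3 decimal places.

By covered interest parity, F = S · (1+r_INR/12)^(12T) / (1+r_USD/12)^(12T)
= 81.057 × 1.010294 / 1.042690 = 81.057 × 0.968930
F = 78.539 INR per USD

78.539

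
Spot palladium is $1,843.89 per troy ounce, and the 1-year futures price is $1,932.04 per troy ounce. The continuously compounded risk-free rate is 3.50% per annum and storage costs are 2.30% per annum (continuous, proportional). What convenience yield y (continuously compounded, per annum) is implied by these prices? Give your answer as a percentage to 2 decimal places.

F = S·e^((r+u−y)T) ⇒ (r+u−y) = ln(F/S)/T
ln(1932.04/1843.89) = 0.046699; /T ⇒ 0.046699
y = r + u − ln(F/S)/T = 0.0350 + 0.0230 − 0.046699 = 0.011301
y = 1.13%

1.13%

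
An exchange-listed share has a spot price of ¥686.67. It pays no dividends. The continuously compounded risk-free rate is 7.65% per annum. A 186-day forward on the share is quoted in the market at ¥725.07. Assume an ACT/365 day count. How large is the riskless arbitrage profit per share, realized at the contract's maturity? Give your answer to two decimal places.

¥11.10 per share

Fair forward: F* = S·e^(carry·T), with carry = r = 0.0765
F* = 686.67 · e^(0.0765 × 186/365) = 686.67 · e^0.038984 = 686.67 × 1.039754 = ¥713.9679
Market ¥725.07 > fair ¥713.9679: forward overpriced → cash-and-carry (buy spot, short the forward).
At maturity, profit = |F_mkt − F*| = |725.07 − 713.9679| = ¥11.10 per share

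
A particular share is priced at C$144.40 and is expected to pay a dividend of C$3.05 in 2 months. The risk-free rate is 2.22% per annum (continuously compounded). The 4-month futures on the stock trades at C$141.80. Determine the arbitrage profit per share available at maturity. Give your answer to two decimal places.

PV(dividends) I = 3.05·e^(−0.0222·2/12) = 3.0387
Fair futures F* = (S − I)·e^(rT) = (144.40 − 3.0387)·e^0.007400 = 141.3613 × 1.007427 = 142.4112
Market C$141.80 < fair 142.4112: forward underpriced → reverse cash-and-carry (short the stock, invest proceeds at r, pay the dividends, go long the forward).
Profit at T = |F_mkt − F*| = |141.80 − 142.4112| = C$0.61 per share

C$0.61 per share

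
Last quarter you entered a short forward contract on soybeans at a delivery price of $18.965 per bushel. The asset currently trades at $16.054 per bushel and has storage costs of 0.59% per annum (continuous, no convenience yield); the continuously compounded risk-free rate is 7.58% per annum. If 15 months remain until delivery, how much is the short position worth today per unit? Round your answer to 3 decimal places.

$1.078 per bushel

Current fair forward for the remaining 15 months: F = S·e^((r + u)·T), (r + u) = 0.0758 + 0.0059 = 0.0817
F = 16.054 · e^(0.0817 × 15/12) = 16.054 × 1.107522 = 17.7802
Value of long forward = (F − K)·e^(−rT) = (17.7802 − 18.965) · e^(−0.0758·15/12)
= -1.1848 × 0.909600 = -1.078
Short position value = −(long value) = $1.078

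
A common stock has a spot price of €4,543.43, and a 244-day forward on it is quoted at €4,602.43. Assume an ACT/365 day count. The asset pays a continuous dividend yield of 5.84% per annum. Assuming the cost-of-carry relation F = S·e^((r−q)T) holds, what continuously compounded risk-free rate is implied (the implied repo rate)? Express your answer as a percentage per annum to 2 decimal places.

From F = S·e^((r−q)T): (r − q) = ln(F/S)/T
ln(4602.43/4543.43) = ln(1.012986) = 0.012902
(r − q) = 0.012902 / (244/365) = 0.019300
r = ln(F/S)/T + q = 0.019300 + 0.0584 = 0.077700
r = 7.77%

7.77%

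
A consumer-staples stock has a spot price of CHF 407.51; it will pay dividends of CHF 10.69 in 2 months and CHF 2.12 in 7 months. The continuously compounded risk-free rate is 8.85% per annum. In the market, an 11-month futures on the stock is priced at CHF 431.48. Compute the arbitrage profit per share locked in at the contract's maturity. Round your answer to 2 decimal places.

PV(dividends) I = 10.69·e^(−0.0885·2/12) + 2.12·e^(−0.0885·7/12) = 12.5468
Fair futures F* = (S − I)·e^(rT) = (407.51 − 12.5468)·e^0.081125 = 394.9632 × 1.084506 = 428.3400
Market CHF 431.48 > fair 428.3400: forward overpriced → cash-and-carry (borrow at r, buy the stock and collect the dividends, short the forward).
Profit at T = |F_mkt − F*| = |431.48 − 428.3400| = CHF 3.14 per share

CHF 3.14 per share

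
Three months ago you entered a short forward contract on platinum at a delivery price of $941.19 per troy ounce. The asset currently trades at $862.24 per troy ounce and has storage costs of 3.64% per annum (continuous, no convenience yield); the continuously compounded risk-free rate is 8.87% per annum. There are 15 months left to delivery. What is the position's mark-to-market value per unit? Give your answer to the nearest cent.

Current fair forward for the remaining 15 months: F = S·e^((r + u)·T), (r + u) = 0.0887 + 0.0364 = 0.1251
F = 862.24 · e^(0.1251 × 15/12) = 862.24 × 1.169265 = 1008.1871
Value of long forward = (F − K)·e^(−rT) = (1008.1871 − 941.19) · e^(−0.0887·15/12)
= 66.9971 × 0.895051 = 59.97
Short position value = −(long value) = -$59.97

-$59.97 per troy ounce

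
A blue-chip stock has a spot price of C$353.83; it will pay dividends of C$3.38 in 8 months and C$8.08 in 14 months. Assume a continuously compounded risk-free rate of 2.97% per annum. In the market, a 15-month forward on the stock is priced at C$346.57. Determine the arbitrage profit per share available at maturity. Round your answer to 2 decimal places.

C$9.10 per share

PV(dividends) I = 3.38·e^(−0.0297·8/12) + 8.08·e^(−0.0297·14/12) = 11.1186
Fair forward F* = (S − I)·e^(rT) = (353.83 − 11.1186)·e^0.037125 = 342.7114 × 1.037823 = 355.6738
Market C$346.57 < fair 355.6738: forward underpriced → reverse cash-and-carry (short the stock, invest proceeds at r, pay the dividends, go long the forward).
Profit at T = |F_mkt − F*| = |346.57 − 355.6738| = C$9.10 per share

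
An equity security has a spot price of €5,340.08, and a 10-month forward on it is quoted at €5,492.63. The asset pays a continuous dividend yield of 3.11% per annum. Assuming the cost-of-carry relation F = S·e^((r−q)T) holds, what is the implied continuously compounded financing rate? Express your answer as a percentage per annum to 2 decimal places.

6.49%

From F = S·e^((r−q)T): (r − q) = ln(F/S)/T
ln(5492.63/5340.08) = ln(1.028567) = 0.028167
(r − q) = 0.028167 / (10/12) = 0.033800
r = ln(F/S)/T + q = 0.033800 + 0.0311 = 0.064900
r = 6.49%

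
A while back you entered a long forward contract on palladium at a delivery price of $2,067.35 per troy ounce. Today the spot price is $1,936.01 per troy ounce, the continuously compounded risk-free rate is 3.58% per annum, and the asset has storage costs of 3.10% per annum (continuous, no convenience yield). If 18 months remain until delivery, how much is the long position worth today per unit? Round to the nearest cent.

$68.90 per troy ounce

Current fair forward for the remaining 18 months: F = S·e^((r + u)·T), (r + u) = 0.0358 + 0.0310 = 0.0668
F = 1936.01 · e^(0.0668 × 18/12) = 1936.01 × 1.10539197 = 2140.0499
Value of long forward = (F − K)·e^(−rT) = (2140.0499 − 2067.35) · e^(−0.0358·18/12)
= 72.6999 × 0.94771638 = 68.90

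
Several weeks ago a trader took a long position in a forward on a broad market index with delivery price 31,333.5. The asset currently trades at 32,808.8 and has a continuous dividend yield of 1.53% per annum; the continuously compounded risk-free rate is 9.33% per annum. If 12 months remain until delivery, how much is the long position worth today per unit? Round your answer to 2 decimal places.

3768.33

Current fair forward for the remaining 12 months: F = S·e^((r − q)·T), (r − q) = 0.0933 − 0.0153 = 0.0780
F = 32808.8 · e^(0.0780 × 12/12) = 32808.8 × 1.08112266 = 35470.3371
Value of long forward = (F − K)·e^(−rT) = (35470.3371 − 31333.5) · e^(−0.0933·12/12)
= 4136.8371 × 0.91092018 = 3768.33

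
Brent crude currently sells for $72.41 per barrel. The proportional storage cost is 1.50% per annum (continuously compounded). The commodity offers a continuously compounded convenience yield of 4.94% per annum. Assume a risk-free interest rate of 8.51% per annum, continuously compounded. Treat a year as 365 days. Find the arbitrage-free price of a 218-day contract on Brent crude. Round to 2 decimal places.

$74.64 per barrel

Net carry = r + u − y = 0.0851 + 0.0150 − 0.0494 = 0.0507
F = S·e^((r+u−y)T) = 72.41 · e^(0.0507 × 218/365) = 72.41 · e^0.030281
= 72.41 × 1.030744 = $74.64 per barrel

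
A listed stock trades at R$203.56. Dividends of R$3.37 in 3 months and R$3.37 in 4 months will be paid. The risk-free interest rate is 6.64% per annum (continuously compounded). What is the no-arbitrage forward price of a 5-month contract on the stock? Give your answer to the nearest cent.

PV(dividends) I = 3.37·e^(−0.0664·3/12) + 3.37·e^(−0.0664·4/12)
I = 3.3145 + 3.2962 = 6.6107
F = (S − I)·e^(rT) = (203.56 − 6.6107) · e^(0.0664·5/12)
= 196.9493 · e^0.027667 = 196.9493 × 1.028053 = R$202.47

R$202.47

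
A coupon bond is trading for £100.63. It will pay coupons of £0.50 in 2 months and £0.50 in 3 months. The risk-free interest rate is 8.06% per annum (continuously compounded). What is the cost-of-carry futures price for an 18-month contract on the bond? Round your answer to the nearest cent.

£112.45

PV(coupons) I = 0.50·e^(−0.0806·2/12) + 0.50·e^(−0.0806·3/12)
I = 0.4933 + 0.4900 = 0.9833
F = (S − I)·e^(rT) = (100.63 − 0.9833) · e^(0.0806·18/12)
= 99.6467 · e^0.120900 = 99.6467 × 1.128512 = £112.45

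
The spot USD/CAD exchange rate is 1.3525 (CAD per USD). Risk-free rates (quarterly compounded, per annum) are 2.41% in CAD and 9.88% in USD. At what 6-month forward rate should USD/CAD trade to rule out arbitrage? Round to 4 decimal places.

By covered interest parity, F = S · (1+r_CAD/4)^(4T) / (1+r_USD/4)^(4T)
= 1.3525 × 1.012086 / 1.050010 = 1.3525 × 0.963882
F = 1.3037 CAD per USD

1.3037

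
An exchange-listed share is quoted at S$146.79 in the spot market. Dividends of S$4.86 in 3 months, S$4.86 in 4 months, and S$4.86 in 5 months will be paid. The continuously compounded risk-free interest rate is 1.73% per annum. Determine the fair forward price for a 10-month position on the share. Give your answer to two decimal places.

S$134.21

PV(dividends) I = 4.86·e^(−0.0173·3/12) + 4.86·e^(−0.0173·4/12) + 4.86·e^(−0.0173·5/12)
I = 4.8390 + 4.8321 + 4.8251 = 14.4962
F = (S − I)·e^(rT) = (146.79 − 14.4962) · e^(0.0173·10/12)
= 132.2938 · e^0.014417 = 132.2938 × 1.014521 = S$134.21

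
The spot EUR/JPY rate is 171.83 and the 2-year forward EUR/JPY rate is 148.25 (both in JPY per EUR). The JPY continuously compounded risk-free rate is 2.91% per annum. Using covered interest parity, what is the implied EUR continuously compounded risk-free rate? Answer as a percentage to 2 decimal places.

F = S·e^((r_JPY − r_EUR)T) ⇒ r_EUR = r_JPY − ln(F/S)/T
ln(148.25/171.83) = -0.147606; /(2) = -0.073803
r_EUR = 0.0291 + 0.073803 = 0.102903
r_EUR = 10.29%

10.29%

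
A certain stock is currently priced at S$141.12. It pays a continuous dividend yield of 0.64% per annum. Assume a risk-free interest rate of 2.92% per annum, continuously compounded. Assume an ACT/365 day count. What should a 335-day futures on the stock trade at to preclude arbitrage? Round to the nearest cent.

F = S·e^((r − q)T) = 141.12 · e^((0.0292 − 0.0064) × 335/365)
= 141.12 · e^0.020926 = 141.12 × 1.021146
F = S$144.10

S$144.10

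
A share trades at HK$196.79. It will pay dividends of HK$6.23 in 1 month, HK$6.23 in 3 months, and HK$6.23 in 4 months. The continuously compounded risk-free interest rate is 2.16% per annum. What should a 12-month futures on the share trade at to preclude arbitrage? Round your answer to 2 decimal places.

HK$182.08

PV(dividends) I = 6.23·e^(−0.0216·1/12) + 6.23·e^(−0.0216·3/12) + 6.23·e^(−0.0216·4/12)
I = 6.2188 + 6.1964 + 6.1853 = 18.6005
F = (S − I)·e^(rT) = (196.79 − 18.6005) · e^(0.0216·12/12)
= 178.1895 · e^0.021600 = 178.1895 × 1.021835 = HK$182.08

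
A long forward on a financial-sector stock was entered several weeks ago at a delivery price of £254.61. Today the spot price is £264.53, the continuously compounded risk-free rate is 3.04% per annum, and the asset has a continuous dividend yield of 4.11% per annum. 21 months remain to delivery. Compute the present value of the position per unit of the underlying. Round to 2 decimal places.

£4.75

Current fair forward for the remaining 21 months: F = S·e^((r − q)·T), (r − q) = 0.0304 − 0.0411 = -0.0107
F = 264.53 · e^(-0.0107 × 21/12) = 264.53 × 0.981449 = 259.6227
Value of long forward = (F − K)·e^(−rT) = (259.6227 − 254.61) · e^(−0.0304·21/12)
= 5.0127 × 0.948190 = 4.75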